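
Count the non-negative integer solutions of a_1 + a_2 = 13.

Stars and bars with 13 stars and 1 bars:
C(13+2-1, 2-1) = C(14,1).

Final answer: C(14,1) = 14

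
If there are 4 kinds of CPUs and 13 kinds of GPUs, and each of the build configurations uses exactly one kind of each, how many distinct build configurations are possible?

By the multiplication principle: 4 x 13.

Final answer: 52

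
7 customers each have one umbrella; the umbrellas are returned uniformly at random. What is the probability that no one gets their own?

D(n) = (n-1)(D(n-1) + D(n-2)), D(0)=1, D(1)=0.
Building up: D(2)=1, D(3)=2, D(4)=9, D(5)=44, D(6)=265, D(7)=1854.
Total arrangements: 7! = 5040.
Probability = D(7)/7! = 103/280.

Final answer: D(7)/7! = 1854/5040 = 0.367857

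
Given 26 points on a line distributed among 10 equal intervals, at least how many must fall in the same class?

By pigeonhole with 26 objects and 10 categories: ceiling(26/10).

Final answer: 3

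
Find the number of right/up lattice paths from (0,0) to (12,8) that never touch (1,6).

Total paths to (12,8): C(20,8) = 125970.
Paths through (1,6): C(7,6) x C(13,2) = 546.
Avoiding (1,6): 125970 - 546.

Final answer: 125424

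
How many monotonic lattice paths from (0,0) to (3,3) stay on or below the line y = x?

Total monotonic paths to (3,3): C(6,3) = 20.
By the reflection principle, paths that go above the diagonal number C(6,4) = 15.
Valid Dyck paths: 20 - 15.
(Check: C(6,3) - C(6,4) = C(6,3)/4, the Catalan number C_{3}.)

Final answer: C_{3} = 5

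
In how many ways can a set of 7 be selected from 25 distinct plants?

C(25,7) = 25!/(7! x (25-7)!).

Final answer: C(25,7) = 480700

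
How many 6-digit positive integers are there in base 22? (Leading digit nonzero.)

Leading digit: 21 options (nonzero). Other 5 digit(s): 22 options each.
Total: 21 x 22^5.

Final answer: 108226272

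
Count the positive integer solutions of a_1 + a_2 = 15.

Substitute a'_i = a_i - 1 (so a'_i >= 0). Then sum a'_i = 15 - 2 = 13.
Stars and bars: C(13+2-1, 2-1) = C(14,1).

Final answer: C(14,1) = 14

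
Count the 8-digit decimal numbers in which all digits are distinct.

First digit: 9 (not 0). Second: 9 (not first). Third: 8, etc.
Total: 9 x 9 x 8 x 7 x 6 x 5 x 4 x 3.

Final answer: 1632960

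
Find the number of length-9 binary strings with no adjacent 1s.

Let a(n) count valid strings. If the last bit is 0 the prefix is any valid string of length n-1; if it is 1 the string must end in 01 with a valid prefix of length n-2. So a(n) = a(n-1) + a(n-2), a(1)=2, a(2)=3.
Computing successive values: a(1)=2, a(2)=3, a(3)=5, a(4)=8, a(5)=13, a(6)=21, a(7)=34, a(8)=55, a(9)=89.

Final answer: 89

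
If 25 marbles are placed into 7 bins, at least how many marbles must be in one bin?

By the pigeonhole principle: ceiling(25/7).

Final answer: 4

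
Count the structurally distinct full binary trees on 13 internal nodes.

This is counted by the nth Catalan number C_n. Here n = 13.
C_n = C(2n,n) - C(2n,n+1), so C_{13} = C(26,13) - C(26,14) = 10400600 - 9657700.

Final answer: C_{13} = 742900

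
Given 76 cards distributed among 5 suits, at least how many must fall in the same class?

By pigeonhole with 76 objects and 5 categories: ceiling(76/5).

Final answer: 16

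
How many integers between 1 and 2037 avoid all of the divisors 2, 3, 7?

|div by 2|=1018, |div by 3|=679, |div by 7|=291.
|div by 2&3|=339, |div by 2&7|=145, |div by 3&7|=97, |div by all|=48.
By inclusion-exclusion, divisible by at least one: 1018+679+291-339-145-97+48 = 1455.
Not divisible by any: 2037 - 1455.

Final answer: 582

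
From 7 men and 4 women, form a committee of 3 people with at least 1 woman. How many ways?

Sum over valid woman counts:
C(4,1)C(7,2) = 84
C(4,2)C(7,1) = 42
C(4,3)C(7,0) = 4
Total: 84 + 42 + 4.

Final answer: 130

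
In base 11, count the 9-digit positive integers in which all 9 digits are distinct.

The leading digit has 10 choices (anything but zero); the next has 10 (anything but the first), then 9, and so on, one fewer each time.
Total: 10 x 10 x 9 x 8 x 7 x 6 x 5 x 4 x 3.

Final answer: 18144000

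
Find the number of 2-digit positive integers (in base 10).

First digit: 9 choices (1-9). Each of the remaining 1 digit: 10 choices.
Total: 9 x 10^1.

Final answer: 90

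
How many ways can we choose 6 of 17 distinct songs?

C(17,6) = 17!/(6! x (17-6)!).

Final answer: C(17,6) = 12376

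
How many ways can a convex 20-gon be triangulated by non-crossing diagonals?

This is counted by the nth Catalan number C_n. Here n = 20 - 2 = 18.
C_n = (2n)!/(n!(n+1)!), so C_{18} = 36!/(18! x 19!) = C(36,18)/19 = 9075135300/19.

Final answer: C_{18} = 477638700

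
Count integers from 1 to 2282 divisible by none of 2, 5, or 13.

|div by 2|=1141, |div by 5|=456, |div by 13|=175.
|div by 2&5|=228, |div by 2&13|=87, |div by 5&13|=35, |div by all|=17.
By inclusion-exclusion, divisible by at least one: 1141+456+175-228-87-35+17 = 1439.
Not divisible by any: 2282 - 1439.

Final answer: 843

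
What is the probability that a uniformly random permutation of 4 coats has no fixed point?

D(n) = (n-1)(D(n-1) + D(n-2)), D(0)=1, D(1)=0.
Building up: D(2)=1, D(3)=2, D(4)=9.
Total arrangements: 4! = 24.
Probability = D(4)/4! = 3/8.

Final answer: D(4)/4! = 9/24 = 0.375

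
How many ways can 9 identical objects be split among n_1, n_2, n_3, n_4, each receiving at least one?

Substitute n'_i = n_i - 1 (so n'_i >= 0). Then sum n'_i = 9 - 4 = 5.
Stars and bars: C(5+4-1, 4-1) = C(8,3).

Final answer: C(8,3) = 56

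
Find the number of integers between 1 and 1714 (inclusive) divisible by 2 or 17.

Multiples of 2: 857. Multiples of 17: 100. Of both (lcm=34): 50.
By inclusion-exclusion: 857 + 100 - 50.

Final answer: 907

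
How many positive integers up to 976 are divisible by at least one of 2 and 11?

Multiples of 2: 488. Multiples of 11: 88. Of both (lcm=22): 44.
By inclusion-exclusion: 488 + 88 - 44.

Final answer: 532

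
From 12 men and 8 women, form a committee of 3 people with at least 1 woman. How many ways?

Sum over valid woman counts:
C(8,1)C(12,2) = 528
C(8,2)C(12,1) = 336
C(8,3)C(12,0) = 56
Total: 528 + 336 + 56.

Final answer: 920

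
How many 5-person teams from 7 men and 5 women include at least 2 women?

Sum over valid woman counts:
C(5,2)C(7,3) = 350
C(5,3)C(7,2) = 210
C(5,4)C(7,1) = 35
C(5,5)C(7,0) = 1
Total: 350 + 210 + 35 + 1.

Final answer: 596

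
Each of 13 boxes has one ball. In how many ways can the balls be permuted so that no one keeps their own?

Use the recurrence D(n) = (n-1)(D(n-1) + D(n-2)) with D(0)=1, D(1)=0.
D(2) = 1 x (0 + 1) = 1
D(3) = 2 x (1 + 0) = 2
D(4) = 3 x (2 + 1) = 9
D(5) = 4 x (9 + 2) = 44
D(6) = 5 x (44 + 9) = 265
D(7) = 6 x (265 + 44) = 1854
D(8) = 7 x (1854 + 265) = 14833
D(9) = 8 x (14833 + 1854) = 133496
D(10) = 9 x (133496 + 14833) = 1334961
D(11) = 10 x (1334961 + 133496) = 14684570
D(12) = 11 x (14684570 + 1334961) = 176214841
D(13) = 12 x (D(12) + D(11)) = 12 x (176214841 + 14684570)

Final answer: D(13) = 2290792932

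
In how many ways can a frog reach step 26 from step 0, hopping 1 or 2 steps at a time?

Let f(n) be the number of climbs. Removing the last move (1 or 2 steps) gives f(n) = f(n-1) + f(n-2); base cases f(1)=1, f(2)=2.
Iterating the recurrence: f(1)=1, f(2)=2, f(3)=3, f(4)=5, f(5)=8, f(6)=13, f(7)=21, f(8)=34, f(9)=55, f(10)=89, f(11)=144, f(12)=233, f(13)=377, f(14)=610, f(15)=987, f(16)=1597, f(17)=2584, f(18)=4181, f(19)=6765, f(20)=10946, f(21)=17711, f(22)=28657, f(23)=46368, f(24)=75025, f(25)=121393, f(26)=196418.

Final answer: 196418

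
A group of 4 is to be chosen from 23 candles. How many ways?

C(23,4) = 23!/(4! x (23-4)!).

Final answer: C(23,4) = 8855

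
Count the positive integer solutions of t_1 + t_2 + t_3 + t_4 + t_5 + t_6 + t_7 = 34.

Substitute t'_i = t_i - 1 (so t'_i >= 0). Then sum t'_i = 34 - 7 = 27.
Stars and bars: C(27+7-1, 7-1) = C(33,6).

Final answer: C(33,6) = 1107568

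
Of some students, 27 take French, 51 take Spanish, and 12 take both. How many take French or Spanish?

|A union B| = |A| + |B| - |A intersect B| = 27 + 51 - 12.

Final answer: 66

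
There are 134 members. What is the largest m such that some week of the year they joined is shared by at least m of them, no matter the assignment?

There are 52 possible values for week of the year they joined. With 134 members and 52 categories, by pigeonhole: ceiling(134/52).

Final answer: 3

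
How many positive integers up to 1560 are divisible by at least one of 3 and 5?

Multiples of 3: 520. Multiples of 5: 312. Of both (lcm=15): 104.
By inclusion-exclusion: 520 + 312 - 104.

Final answer: 728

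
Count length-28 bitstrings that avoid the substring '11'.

A valid string ends in 0 (append to any length-(n-1) valid string) or in 01 (append to any length-(n-2) valid string), so a(n) = a(n-1) + a(n-2) with a(1)=2, a(2)=3.
Building up term by term: a(1)=2, a(2)=3, a(3)=5, a(4)=8, a(5)=13, a(6)=21, a(7)=34, a(8)=55, a(9)=89, a(10)=144, a(11)=233, a(12)=377, a(13)=610, a(14)=987, a(15)=1597, a(16)=2584, a(17)=4181, a(18)=6765, a(19)=10946, a(20)=17711, a(21)=28657, a(22)=46368, a(23)=75025, a(24)=121393, a(25)=196418, a(26)=317811, a(27)=514229, a(28)=832040.

Final answer: 832040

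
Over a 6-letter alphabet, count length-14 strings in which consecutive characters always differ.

First character: 6 choices. Each subsequent: 5 choices (must differ from the previous one).
Total: 6 x 5^13.

Final answer: 6 x 5^{13} = 7324218750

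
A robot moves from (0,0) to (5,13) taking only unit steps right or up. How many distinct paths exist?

Each path has 5 right steps and 13 up steps in some order (18 steps total).
Choose which 13 of the 18 steps are up: C(18,13).

Final answer: C(18,13) = 8568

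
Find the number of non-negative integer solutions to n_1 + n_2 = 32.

Stars and bars with 32 stars and 1 bars:
C(32+2-1, 2-1) = C(33,1).

Final answer: C(33,1) = 33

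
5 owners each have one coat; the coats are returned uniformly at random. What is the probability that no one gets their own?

Derangements satisfy D(n) = (n-1)(D(n-1) + D(n-2)), starting from D(0)=1, D(1)=0.
Building up: D(2)=1, D(3)=2, D(4)=9, D(5)=44.
Total arrangements: 5! = 120.
Probability = D(5)/5! = 11/30.

Final answer: D(5)/5! = 44/120 = 0.366667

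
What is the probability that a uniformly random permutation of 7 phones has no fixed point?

D(n) = (n-1)(D(n-1) + D(n-2)), D(0)=1, D(1)=0.
Building up: D(2)=1, D(3)=2, D(4)=9, D(5)=44, D(6)=265, D(7)=1854.
Total arrangements: 7! = 5040.
Probability = D(7)/7! = 103/280.

Final answer: D(7)/7! = 1854/5040 = 0.367857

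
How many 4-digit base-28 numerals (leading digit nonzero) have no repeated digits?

First digit: 27 (nonzero). Second: 27 (not first). Third: 26, etc.
Total: 27 x 27 x 26 x 25.

Final answer: 473850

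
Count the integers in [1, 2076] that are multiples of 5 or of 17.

Multiples of 5: 415. Multiples of 17: 122. Of both (lcm=85): 24.
By inclusion-exclusion: 415 + 122 - 24.

Final answer: 513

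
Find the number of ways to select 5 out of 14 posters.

C(14,5) = 14!/(5! x (14-5)!).

Final answer: C(14,5) = 2002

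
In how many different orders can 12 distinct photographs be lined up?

The number of ways to arrange 12 distinct objects is 12!.

Final answer: 12! = 479001600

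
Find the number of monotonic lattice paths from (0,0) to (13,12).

Each path has 13 right steps and 12 up steps in some order (25 steps total).
Choose which 12 of the 25 steps are up: C(25,12).

Final answer: C(25,12) = 5200300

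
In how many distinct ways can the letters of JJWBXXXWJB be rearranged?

Letters (B:2, J:3, W:2, X:3). Total letters: 10.
Permutations = 10!/(3! x 3! x 2! x 2!).

Final answer: 25200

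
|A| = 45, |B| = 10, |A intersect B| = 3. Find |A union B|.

|A union B| = |A| + |B| - |A intersect B| = 45 + 10 - 3.

Final answer: 52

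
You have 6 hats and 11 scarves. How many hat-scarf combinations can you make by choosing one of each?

By the multiplication principle: 6 x 11.

Final answer: 66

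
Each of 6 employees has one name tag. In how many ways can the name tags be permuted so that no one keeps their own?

D(n) = (n-1)(D(n-1) + D(n-2)), D(0)=1, D(1)=0.
D(2) = 1 x (0 + 1) = 1
D(3) = 2 x (1 + 0) = 2
D(4) = 3 x (2 + 1) = 9
D(5) = 4 x (9 + 2) = 44
D(6) = 5 x (D(5) + D(4)) = 5 x (44 + 9)

Final answer: D(6) = 265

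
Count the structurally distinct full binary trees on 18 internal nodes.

The structures are counted by the Catalan number C_n. Here n = 18.
C_n = (2n)!/(n!(n+1)!), so C_{18} = 36!/(18! x 19!) = C(36,18)/19 = 9075135300/19.

Final answer: C_{18} = 477638700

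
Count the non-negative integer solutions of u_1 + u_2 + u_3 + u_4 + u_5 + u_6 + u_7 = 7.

Stars and bars with 7 stars and 6 bars:
C(7+7-1, 7-1) = C(13,6).

Final answer: C(13,6) = 1716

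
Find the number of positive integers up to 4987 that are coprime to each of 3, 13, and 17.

|div by 3|=1662, |div by 13|=383, |div by 17|=293.
|div by 3&13|=127, |div by 3&17|=97, |div by 13&17|=22, |div by all|=7.
By inclusion-exclusion, divisible by at least one: 1662+383+293-127-97-22+7 = 2099.
Not divisible by any: 4987 - 2099.

Final answer: 2888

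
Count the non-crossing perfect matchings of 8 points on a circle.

This is counted by the nth Catalan number C_n. Here n = 8/2 = 4.
Using C_0 = 1 and C_(k+1) = C_k x 2(2k+1)/(k+2), build up term by term: C_1=1, C_2=2, C_3=5, C_4=14.

Final answer: C_{4} = 14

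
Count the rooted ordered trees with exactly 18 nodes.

This is counted by the nth Catalan number C_n. Here n = 18 - 1 = 17.
C_n = C(2n,n) - C(2n,n+1), so C_{17} = C(34,17) - C(34,18) = 2333606220 - 2203961430.

Final answer: C_{17} = 129644790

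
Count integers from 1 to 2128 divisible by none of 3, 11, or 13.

|div by 3|=709, |div by 11|=193, |div by 13|=163.
|div by 3&11|=64, |div by 3&13|=54, |div by 11&13|=14, |div by all|=4.
By inclusion-exclusion, divisible by at least one: 709+193+163-64-54-14+4 = 937.
Not divisible by any: 2128 - 937.

Final answer: 1191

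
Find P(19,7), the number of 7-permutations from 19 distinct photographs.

P(19,7) = 19!/(19-7)! = 19!/12!.

Final answer: P(19,7) = 253955520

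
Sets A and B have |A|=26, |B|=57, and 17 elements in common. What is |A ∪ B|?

|A union B| = |A| + |B| - |A intersect B| = 26 + 57 - 17.

Final answer: 66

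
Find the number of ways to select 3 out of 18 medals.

C(18,3) = 18!/(3! x (18-3)!).

Final answer: C(18,3) = 816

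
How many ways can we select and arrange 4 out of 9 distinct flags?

P(9,4) = 9!/(9-4)! = 9!/5!.

Final answer: P(9,4) = 3024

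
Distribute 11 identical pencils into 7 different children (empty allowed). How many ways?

Stars and bars: C(n+k-1, k-1) = C(17,6).

Final answer: C(17,6) = 12376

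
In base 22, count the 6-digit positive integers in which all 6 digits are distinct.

First digit: 21 (nonzero). Second: 21 (not first). Third: 20, etc.
Total: 21 x 21 x 20 x 19 x 18 x 17.

Final answer: 51279480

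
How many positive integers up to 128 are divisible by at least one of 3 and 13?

Multiples of 3: 42. Multiples of 13: 9. Of both (lcm=39): 3.
By inclusion-exclusion: 42 + 9 - 3.

Final answer: 48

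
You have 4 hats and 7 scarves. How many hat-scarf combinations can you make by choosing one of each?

By the multiplication principle: 4 x 7.

Final answer: 28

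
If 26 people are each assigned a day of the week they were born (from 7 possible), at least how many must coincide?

There are 7 possible values for day of the week they were born. With 26 people and 7 categories, by pigeonhole: ceiling(26/7).

Final answer: 4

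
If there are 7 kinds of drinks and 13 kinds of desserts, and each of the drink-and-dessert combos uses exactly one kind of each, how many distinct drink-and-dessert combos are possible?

By the multiplication principle: 7 x 13.

Final answer: 91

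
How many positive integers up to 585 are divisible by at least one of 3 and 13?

Multiples of 3: 195. Multiples of 13: 45. Of both (lcm=39): 15.
By inclusion-exclusion: 195 + 45 - 15.

Final answer: 225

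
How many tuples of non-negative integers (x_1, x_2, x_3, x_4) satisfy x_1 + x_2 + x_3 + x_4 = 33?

Stars and bars with 33 stars and 3 bars:
C(33+4-1, 4-1) = C(36,3).

Final answer: C(36,3) = 7140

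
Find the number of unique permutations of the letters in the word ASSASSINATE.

Letters (A:3, E:1, I:1, N:1, S:4, T:1). Total letters: 11.
Permutations = 11!/(4! x 3!).

Final answer: 277200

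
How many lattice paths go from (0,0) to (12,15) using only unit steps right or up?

Each path has 12 right steps and 15 up steps in some order (27 steps total).
Choose which 15 of the 27 steps are up: C(27,15).

Final answer: C(27,15) = 17383860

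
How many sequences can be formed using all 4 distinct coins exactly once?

The number of ways to arrange 4 distinct objects is 4!.

Final answer: 4! = 24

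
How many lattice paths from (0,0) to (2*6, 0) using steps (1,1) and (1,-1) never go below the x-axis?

Total monotonic paths to (6,6): C(12,6) = 924.
Paths that cross above y=x (reflection bijection): C(12,7) = 792.
Valid Dyck paths: 924 - 792.
(This is the Catalan number C_{6}.)

Final answer: C_{6} = 132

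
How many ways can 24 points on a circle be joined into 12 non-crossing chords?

This is counted by the nth Catalan number C_n. Here n = 24/2 = 12.
C_n = (2n)!/(n!(n+1)!), so C_{12} = 24!/(12! x 13!) = C(24,12)/13 = 2704156/13.

Final answer: C_{12} = 208012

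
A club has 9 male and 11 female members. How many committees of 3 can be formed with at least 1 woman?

Sum over valid woman counts:
C(11,1)C(9,2) = 396
C(11,2)C(9,1) = 495
C(11,3)C(9,0) = 165
Total: 396 + 495 + 165.

Final answer: 1056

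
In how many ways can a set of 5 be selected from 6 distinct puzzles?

C(6,5) = 6!/(5! x (6-5)!).

Final answer: C(6,5) = 6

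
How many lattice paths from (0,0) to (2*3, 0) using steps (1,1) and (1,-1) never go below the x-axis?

Total monotonic paths to (3,3): C(6,3) = 20.
A path is bad iff it touches y = x + 1; reflecting its initial segment maps bad paths bijectively onto all paths to (2,4), of which there are C(6,4) = 15.
Valid Dyck paths: 20 - 15.
(These counts are the Catalan numbers.)

Final answer: C_{3} = 5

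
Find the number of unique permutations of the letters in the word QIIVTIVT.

Letters (I:3, Q:1, T:2, V:2). Total letters: 8.
Permutations = 8!/(3! x 2! x 2!).

Final answer: 1680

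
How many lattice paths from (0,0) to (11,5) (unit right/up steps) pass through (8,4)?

Paths (0,0)->(8,4): C(12,4) = 495.
Paths (8,4)->(11,5): C(4,1) = 4.
By multiplication principle: 495 x 4.

Final answer: 1980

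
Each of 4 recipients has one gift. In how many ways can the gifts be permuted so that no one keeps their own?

D(n) = (n-1)(D(n-1) + D(n-2)), D(0)=1, D(1)=0.
D(2) = 1 x (0 + 1) = 1
D(3) = 2 x (1 + 0) = 2
D(4) = 3 x (D(3) + D(2)) = 3 x (2 + 1)

Final answer: D(4) = 9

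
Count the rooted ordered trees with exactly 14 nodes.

This is a standard Catalan-number count: the answer is C_n. Here n = 14 - 1 = 13.
C_n = (2n)!/(n!(n+1)!), so C_{13} = 26!/(13! x 14!) = C(26,13)/14 = 10400600/14.

Final answer: C_{13} = 742900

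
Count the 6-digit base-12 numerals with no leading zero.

These are the integers in [12^5, 12^6), so the count is 12^6 - 12^5 = 11 x 12^5.

Final answer: 2737152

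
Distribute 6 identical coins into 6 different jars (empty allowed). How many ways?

Stars and bars: C(n+k-1, k-1) = C(11,5).

Final answer: C(11,5) = 462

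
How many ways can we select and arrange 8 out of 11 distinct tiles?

P(11,8) = 11!/(11-8)! = 11!/3!.

Final answer: P(11,8) = 6652800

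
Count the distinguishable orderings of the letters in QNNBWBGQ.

Letters (B:2, G:1, N:2, Q:2, W:1). Total letters: 8.
Permutations = 8!/(2! x 2! x 2!).

Final answer: 5040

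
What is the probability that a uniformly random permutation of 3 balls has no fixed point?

D(n) = (n-1)(D(n-1) + D(n-2)), D(0)=1, D(1)=0.
Building up: D(2)=1, D(3)=2.
Total arrangements: 3! = 6.
Probability = D(3)/3! = 1/3.

Final answer: D(3)/3! = 2/6 = 0.333333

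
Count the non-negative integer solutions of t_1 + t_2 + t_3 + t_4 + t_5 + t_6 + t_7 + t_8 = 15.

Stars and bars with 15 stars and 7 bars:
C(15+8-1, 8-1) = C(22,7).

Final answer: C(22,7) = 170544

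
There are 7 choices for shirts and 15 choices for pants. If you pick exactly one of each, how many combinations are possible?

By the multiplication principle: 7 x 15.

Final answer: 105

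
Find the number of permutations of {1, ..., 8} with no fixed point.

Derangements satisfy D(n) = (n-1)(D(n-1) + D(n-2)), starting from D(0)=1, D(1)=0.
Building up: D(2)=1, D(3)=2, D(4)=9, D(5)=44, D(6)=265, D(7)=1854.
D(8) = 7 x (D(7) + D(6)) = 7 x (1854 + 265).

Final answer: D(8) = 14833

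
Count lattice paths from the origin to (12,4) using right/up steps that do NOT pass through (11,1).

Total paths to (12,4): C(16,4) = 1820.
Paths through (11,1): C(12,1) x C(4,3) = 48.
Avoiding (11,1): 1820 - 48.

Final answer: 1772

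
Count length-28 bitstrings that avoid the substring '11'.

Let a(n) count valid strings. If the last bit is 0 the prefix is any valid string of length n-1; if it is 1 the string must end in 01 with a valid prefix of length n-2. So a(n) = a(n-1) + a(n-2), a(1)=2, a(2)=3.
Building up term by term: a(1)=2, a(2)=3, a(3)=5, a(4)=8, a(5)=13, a(6)=21, a(7)=34, a(8)=55, a(9)=89, a(10)=144, a(11)=233, a(12)=377, a(13)=610, a(14)=987, a(15)=1597, a(16)=2584, a(17)=4181, a(18)=6765, a(19)=10946, a(20)=17711, a(21)=28657, a(22)=46368, a(23)=75025, a(24)=121393, a(25)=196418, a(26)=317811, a(27)=514229, a(28)=832040.

Final answer: 832040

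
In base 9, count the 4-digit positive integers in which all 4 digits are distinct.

The leading digit has 8 choices (anything but zero); the next has 8 (anything but the first), then 7, and so on, one fewer each time.
Total: 8 x 8 x 7 x 6.

Final answer: 2688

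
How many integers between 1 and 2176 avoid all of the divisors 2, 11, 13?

|div by 2|=1088, |div by 11|=197, |div by 13|=167.
|div by 2&11|=98, |div by 2&13|=83, |div by 11&13|=15, |div by all|=7.
By inclusion-exclusion, divisible by at least one: 1088+197+167-98-83-15+7 = 1263.
Not divisible by any: 2176 - 1263.

Final answer: 913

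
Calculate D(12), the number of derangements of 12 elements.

D(n) = (n-1)(D(n-1) + D(n-2)), D(0)=1, D(1)=0.
Building up: D(2)=1, D(3)=2, D(4)=9, D(5)=44, D(6)=265, D(7)=1854, D(8)=14833, D(9)=133496, D(10)=1334961, D(11)=14684570.
D(12) = 11 x (D(11) + D(10)) = 11 x (14684570 + 1334961).

Final answer: D(12) = 176214841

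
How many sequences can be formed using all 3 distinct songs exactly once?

The number of ways to arrange 3 distinct objects is 3!.

Final answer: 3! = 6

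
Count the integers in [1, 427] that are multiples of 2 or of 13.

Multiples of 2: 213. Multiples of 13: 32. Of both (lcm=26): 16.
By inclusion-exclusion: 213 + 32 - 16.

Final answer: 229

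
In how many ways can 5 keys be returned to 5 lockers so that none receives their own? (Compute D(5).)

Derangements satisfy D(n) = (n-1)(D(n-1) + D(n-2)), starting from D(0)=1, D(1)=0.
D(2) = 1 x (0 + 1) = 1
D(3) = 2 x (1 + 0) = 2
D(4) = 3 x (2 + 1) = 9
D(5) = 4 x (D(4) + D(3)) = 4 x (9 + 2)

Final answer: D(5) = 44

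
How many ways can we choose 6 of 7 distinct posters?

C(7,6) = 7!/(6! x (7-6)!).

Final answer: C(7,6) = 7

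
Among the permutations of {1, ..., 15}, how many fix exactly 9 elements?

Choose which 9 elements are fixed: C(15,9) = 5005.
Derange the remaining 6 using D(j) = (j-1)(D(j-1) + D(j-2)), D(0)=1, D(1)=0: D(2)=1, D(3)=2, D(4)=9, D(5)=44, D(6)=265.
Total: 5005 x 265.

Final answer: C(15,9) D(6) = 1326325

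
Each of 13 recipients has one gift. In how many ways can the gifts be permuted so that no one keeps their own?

D(n) = (n-1)(D(n-1) + D(n-2)), D(0)=1, D(1)=0.
D(2) = 1 x (0 + 1) = 1
D(3) = 2 x (1 + 0) = 2
D(4) = 3 x (2 + 1) = 9
D(5) = 4 x (9 + 2) = 44
D(6) = 5 x (44 + 9) = 265
D(7) = 6 x (265 + 44) = 1854
D(8) = 7 x (1854 + 265) = 14833
D(9) = 8 x (14833 + 1854) = 133496
D(10) = 9 x (133496 + 14833) = 1334961
D(11) = 10 x (1334961 + 133496) = 14684570
D(12) = 11 x (14684570 + 1334961) = 176214841
D(13) = 12 x (D(12) + D(11)) = 12 x (176214841 + 14684570)

Final answer: D(13) = 2290792932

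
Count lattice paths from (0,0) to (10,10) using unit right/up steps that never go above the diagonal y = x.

Total monotonic paths to (10,10): C(20,10) = 184756.
A path is bad iff it touches y = x + 1; reflecting its initial segment maps bad paths bijectively onto all paths to (9,11), of which there are C(20,11) = 167960.
Valid Dyck paths: 184756 - 167960.
(Equivalently, C_{10} = C(20,10)/11 = 184756/11.)

Final answer: C_{10} = 16796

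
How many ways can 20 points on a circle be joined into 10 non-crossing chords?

The structures are counted by the Catalan number C_n. Here n = 20/2 = 10.
Using C_0 = 1 and C_(k+1) = C_k x 2(2k+1)/(k+2), build up term by term: C_1=1, C_2=2, C_3=5, C_4=14, C_5=42, C_6=132, C_7=429, C_8=1430, C_9=4862, C_10=16796.

Final answer: C_{10} = 16796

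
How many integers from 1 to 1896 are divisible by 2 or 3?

Multiples of 2: 948. Multiples of 3: 632. Of both (lcm=6): 316.
By inclusion-exclusion: 948 + 632 - 316.

Final answer: 1264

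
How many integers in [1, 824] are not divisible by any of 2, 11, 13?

|div by 2|=412, |div by 11|=74, |div by 13|=63.
|div by 2&11|=37, |div by 2&13|=31, |div by 11&13|=5, |div by all|=2.
By inclusion-exclusion, divisible by at least one: 412+74+63-37-31-5+2 = 478.
Not divisible by any: 824 - 478.

Final answer: 346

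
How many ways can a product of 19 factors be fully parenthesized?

The structures are counted by the Catalan number C_n. Here n = 19 - 1 = 18.
C_n = C(2n,n)/(n+1), so C_{18} = C(36,18)/19 = 9075135300/19.

Final answer: C_{18} = 477638700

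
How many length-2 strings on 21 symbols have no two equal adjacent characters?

Let g(n) count such strings. g(1) = 21, and each valid string of length n-1 extends in 20 ways (any symbol but the last), so g(n) = 20 g(n-1).
Total: g(2) = 21 x 20^1.

Final answer: 21 x 20^{1} = 420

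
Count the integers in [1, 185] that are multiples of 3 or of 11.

Multiples of 3: 61. Multiples of 11: 16. Of both (lcm=33): 5.
By inclusion-exclusion: 61 + 16 - 5.

Final answer: 72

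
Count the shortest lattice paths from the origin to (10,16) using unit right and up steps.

Each path has 10 right steps and 16 up steps in some order (26 steps total).
Choose which 16 of the 26 steps are up: C(26,16).

Final answer: C(26,16) = 5311735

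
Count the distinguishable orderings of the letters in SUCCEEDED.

Letters (C:2, D:2, E:3, S:1, U:1). Total letters: 9.
Permutations = 9!/(3! x 2! x 2!).

Final answer: 15120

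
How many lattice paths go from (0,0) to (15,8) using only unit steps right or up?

Each path has 15 right steps and 8 up steps in some order (23 steps total).
Choose which 8 of the 23 steps are up: C(23,8).

Final answer: C(23,8) = 490314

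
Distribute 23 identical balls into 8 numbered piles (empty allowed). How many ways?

Stars and bars: C(n+k-1, k-1) = C(30,7).

Final answer: C(30,7) = 2035800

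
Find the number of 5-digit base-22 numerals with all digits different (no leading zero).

First digit: 21 (nonzero). Second: 21 (not first). Third: 20, etc.
Total: 21 x 21 x 20 x 19 x 18.

Final answer: 3016440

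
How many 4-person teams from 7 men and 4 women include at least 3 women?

Sum over valid woman counts:
C(4,3)C(7,1) = 28
C(4,4)C(7,0) = 1
Total: 28 + 1.

Final answer: 29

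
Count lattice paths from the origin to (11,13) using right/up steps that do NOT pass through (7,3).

Total paths to (11,13): C(24,13) = 2496144.
Paths through (7,3): C(10,3) x C(14,10) = 120120.
Avoiding (7,3): 2496144 - 120120.

Final answer: 2376024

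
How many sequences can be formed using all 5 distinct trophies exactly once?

The number of ways to arrange 5 distinct objects is 5!.

Final answer: 5! = 120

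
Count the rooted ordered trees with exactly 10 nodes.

The structures are counted by the Catalan number C_n. Here n = 10 - 1 = 9.
Using C_0 = 1 and C_(k+1) = C_k x 2(2k+1)/(k+2), build up term by term: C_1=1, C_2=2, C_3=5, C_4=14, C_5=42, C_6=132, C_7=429, C_8=1430, C_9=4862.

Final answer: C_{9} = 4862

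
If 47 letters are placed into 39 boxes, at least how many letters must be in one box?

By the pigeonhole principle: ceiling(47/39).

Final answer: 2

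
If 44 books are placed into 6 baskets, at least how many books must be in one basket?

By the pigeonhole principle: ceiling(44/6).

Final answer: 8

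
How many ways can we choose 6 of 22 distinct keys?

C(22,6) = 22!/(6! x (22-6)!).

Final answer: C(22,6) = 74613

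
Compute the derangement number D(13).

D(n) = (n-1)(D(n-1) + D(n-2)), D(0)=1, D(1)=0.
Building up: D(2)=1, D(3)=2, D(4)=9, D(5)=44, D(6)=265, D(7)=1854, D(8)=14833, D(9)=133496, D(10)=1334961, D(11)=14684570, D(12)=176214841.
D(13) = 12 x (D(12) + D(11)) = 12 x (176214841 + 14684570).

Final answer: D(13) = 2290792932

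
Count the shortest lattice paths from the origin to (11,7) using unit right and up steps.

Each path has 11 right steps and 7 up steps in some order (18 steps total).
Choose which 7 of the 18 steps are up: C(18,7).

Final answer: C(18,7) = 31824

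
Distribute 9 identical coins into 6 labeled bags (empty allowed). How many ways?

Stars and bars: C(n+k-1, k-1) = C(14,5).

Final answer: C(14,5) = 2002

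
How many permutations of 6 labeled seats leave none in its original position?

Use the recurrence D(n) = (n-1)(D(n-1) + D(n-2)) with D(0)=1, D(1)=0.
D(2) = 1 x (0 + 1) = 1
D(3) = 2 x (1 + 0) = 2
D(4) = 3 x (2 + 1) = 9
D(5) = 4 x (9 + 2) = 44
D(6) = 5 x (D(5) + D(4)) = 5 x (44 + 9)

Final answer: D(6) = 265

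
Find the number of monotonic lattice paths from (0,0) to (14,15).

Each path has 14 right steps and 15 up steps in some order (29 steps total).
Choose which 15 of the 29 steps are up: C(29,15).

Final answer: C(29,15) = 77558760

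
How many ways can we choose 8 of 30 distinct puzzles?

C(30,8) = 30!/(8! x 22!).

Final answer: \binom{30}{8} = 5852925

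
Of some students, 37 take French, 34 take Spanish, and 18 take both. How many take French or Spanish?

|A union B| = |A| + |B| - |A intersect B| = 37 + 34 - 18.

Final answer: 53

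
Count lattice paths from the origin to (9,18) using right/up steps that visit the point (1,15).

Paths (0,0)->(1,15): C(16,15) = 16.
Paths (1,15)->(9,18): C(11,3) = 165.
By multiplication principle: 16 x 165.

Final answer: 2640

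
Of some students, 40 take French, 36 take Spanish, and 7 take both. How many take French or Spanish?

|A union B| = |A| + |B| - |A intersect B| = 40 + 36 - 7.

Final answer: 69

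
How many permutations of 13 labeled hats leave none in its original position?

Derangements satisfy D(n) = (n-1)(D(n-1) + D(n-2)), starting from D(0)=1, D(1)=0.
D(2) = 1 x (0 + 1) = 1
D(3) = 2 x (1 + 0) = 2
D(4) = 3 x (2 + 1) = 9
D(5) = 4 x (9 + 2) = 44
D(6) = 5 x (44 + 9) = 265
D(7) = 6 x (265 + 44) = 1854
D(8) = 7 x (1854 + 265) = 14833
D(9) = 8 x (14833 + 1854) = 133496
D(10) = 9 x (133496 + 14833) = 1334961
D(11) = 10 x (1334961 + 133496) = 14684570
D(12) = 11 x (14684570 + 1334961) = 176214841
D(13) = 12 x (D(12) + D(11)) = 12 x (176214841 + 14684570)

Final answer: D(13) = 2290792932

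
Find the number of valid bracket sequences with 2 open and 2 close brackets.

This is counted by the nth Catalan number C_n. Here n = 2 (pairs).
C_n = C(2n,n) - C(2n,n+1), so C_{2} = C(4,2) - C(4,3) = 6 - 4.

Final answer: C_{2} = 2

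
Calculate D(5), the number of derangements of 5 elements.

Use the recurrence D(n) = (n-1)(D(n-1) + D(n-2)) with D(0)=1, D(1)=0.
Building up: D(2)=1, D(3)=2, D(4)=9.
D(5) = 4 x (D(4) + D(3)) = 4 x (9 + 2).

Final answer: D(5) = 44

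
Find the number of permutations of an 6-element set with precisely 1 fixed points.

Choose which 1 elements are fixed: C(6,1) = 6.
Derange the remaining 5 using D(j) = (j-1)(D(j-1) + D(j-2)), D(0)=1, D(1)=0: D(2)=1, D(3)=2, D(4)=9, D(5)=44.
Total: 6 x 44.

Final answer: C(6,1) D(5) = 264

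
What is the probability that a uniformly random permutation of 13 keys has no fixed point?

Derangements satisfy D(n) = (n-1)(D(n-1) + D(n-2)), starting from D(0)=1, D(1)=0.
Building up: D(2)=1, D(3)=2, D(4)=9, D(5)=44, D(6)=265, D(7)=1854, D(8)=14833, D(9)=133496, D(10)=1334961, D(11)=14684570, D(12)=176214841, D(13)=2290792932.
Total arrangements: 13! = 6227020800.
Probability = D(13)/13! = 63633137/172972800.

Final answer: D(13)/13! = 2290792932/6227020800 = 0.367879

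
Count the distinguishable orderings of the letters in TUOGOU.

Letters (G:1, O:2, T:1, U:2). Total letters: 6.
Permutations = 6!/(2! x 2!).

Final answer: 180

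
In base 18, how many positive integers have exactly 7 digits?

Leading digit: 17 options (nonzero). Other 6 digit(s): 18 options each.
Total: 17 x 18^6.

Final answer: 578207808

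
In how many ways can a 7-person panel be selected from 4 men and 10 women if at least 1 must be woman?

Sum over valid woman counts:
C(10,3)C(4,4) = 120
C(10,4)C(4,3) = 840
C(10,5)C(4,2) = 1512
C(10,6)C(4,1) = 840
C(10,7)C(4,0) = 120
Total: 120 + 840 + 1512 + 840 + 120.

Final answer: 3432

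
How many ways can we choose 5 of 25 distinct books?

C(25,5) = 25!/(5! x (25-5)!).

Final answer: C(25,5) = 53130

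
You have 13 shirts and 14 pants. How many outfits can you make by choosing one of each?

By the multiplication principle: 13 x 14.

Final answer: 182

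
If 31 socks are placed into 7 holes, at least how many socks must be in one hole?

By the pigeonhole principle: ceiling(31/7).

Final answer: 5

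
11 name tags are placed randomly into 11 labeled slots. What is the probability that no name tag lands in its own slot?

D(n) = (n-1)(D(n-1) + D(n-2)), D(0)=1, D(1)=0.
Building up: D(2)=1, D(3)=2, D(4)=9, D(5)=44, D(6)=265, D(7)=1854, D(8)=14833, D(9)=133496, D(10)=1334961, D(11)=14684570.
Total arrangements: 11! = 39916800.
Probability = D(11)/11! = 1468457/3991680.

Final answer: D(11)/11! = 14684570/39916800 = 0.367879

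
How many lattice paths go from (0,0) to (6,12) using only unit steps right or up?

Each path has 6 right steps and 12 up steps in some order (18 steps total).
Choose which 12 of the 18 steps are up: C(18,12).

Final answer: C(18,12) = 18564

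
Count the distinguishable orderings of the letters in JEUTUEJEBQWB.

Letters (B:2, E:3, J:2, Q:1, T:1, U:2, W:1). Total letters: 12.
Permutations = 12!/(3! x 2! x 2! x 2!).

Final answer: 9979200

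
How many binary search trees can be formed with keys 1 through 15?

This is a standard Catalan-number count: the answer is C_n. Here n = 15.
C_n = (2n)!/(n!(n+1)!), so C_{15} = 30!/(15! x 16!) = C(30,15)/16 = 155117520/16.

Final answer: C_{15} = 9694845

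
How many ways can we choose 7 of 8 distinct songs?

C(8,7) = 8!/(7! x 1!).

Final answer: \binom{8}{7} = 8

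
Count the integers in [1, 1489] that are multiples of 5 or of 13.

Multiples of 5: 297. Multiples of 13: 114. Of both (lcm=65): 22.
By inclusion-exclusion: 297 + 114 - 22.

Final answer: 389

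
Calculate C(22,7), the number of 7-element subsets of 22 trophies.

C(22,7) = 22!/(7! x 15!).

Final answer: \binom{22}{7} = 170544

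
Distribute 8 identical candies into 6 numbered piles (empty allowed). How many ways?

Stars and bars: C(n+k-1, k-1) = C(13,5).

Final answer: C(13,5) = 1287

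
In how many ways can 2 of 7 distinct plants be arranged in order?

P(7,2) = 7!/(7-2)! = 7!/5!.

Final answer: P(7,2) = 42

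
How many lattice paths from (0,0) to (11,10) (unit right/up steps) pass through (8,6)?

Paths (0,0)->(8,6): C(14,6) = 3003.
Paths (8,6)->(11,10): C(7,4) = 35.
By multiplication principle: 3003 x 35.

Final answer: 105105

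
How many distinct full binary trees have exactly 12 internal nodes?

This is a standard Catalan-number count: the answer is C_n. Here n = 12.
Using C_0 = 1 and C_(k+1) = C_k x 2(2k+1)/(k+2), build up term by term: C_1=1, C_2=2, C_3=5, C_4=14, C_5=42, C_6=132, C_7=429, C_8=1430, C_9=4862, C_10=16796, C_11=58786, C_12=208012.

Final answer: C_{12} = 208012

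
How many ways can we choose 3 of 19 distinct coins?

C(19,3) = 19!/(3! x (19-3)!).

Final answer: C(19,3) = 969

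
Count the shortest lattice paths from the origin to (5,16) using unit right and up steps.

Each path has 5 right steps and 16 up steps in some order (21 steps total).
Choose which 16 of the 21 steps are up: C(21,16).

Final answer: C(21,16) = 20349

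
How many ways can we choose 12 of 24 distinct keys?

C(24,12) = 24!/(12! x 12!).

Final answer: \binom{24}{12} = 2704156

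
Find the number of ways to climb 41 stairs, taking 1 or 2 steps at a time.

Let f(n) be the number of climbs. Removing the last move (1 or 2 steps) gives f(n) = f(n-1) + f(n-2); base cases f(1)=1, f(2)=2.
Iterating the recurrence: f(1)=1, f(2)=2, f(3)=3, f(4)=5, f(5)=8, f(6)=13, f(7)=21, f(8)=34, f(9)=55, f(10)=89, f(11)=144, f(12)=233, f(13)=377, f(14)=610, f(15)=987, f(16)=1597, f(17)=2584, f(18)=4181, f(19)=6765, f(20)=10946, f(21)=17711, f(22)=28657, f(23)=46368, f(24)=75025, f(25)=121393, f(26)=196418, f(27)=317811, f(28)=514229, f(29)=832040, f(30)=1346269, f(31)=2178309, f(32)=3524578, f(33)=5702887, f(34)=9227465, f(35)=14930352, f(36)=24157817, f(37)=39088169, f(38)=63245986, f(39)=102334155, f(40)=165580141, f(41)=267914296.

Final answer: 267914296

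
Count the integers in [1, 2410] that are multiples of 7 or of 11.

Multiples of 7: 344. Multiples of 11: 219. Of both (lcm=77): 31.
By inclusion-exclusion: 344 + 219 - 31.

Final answer: 532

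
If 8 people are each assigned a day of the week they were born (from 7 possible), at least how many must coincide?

There are 7 possible values for day of the week they were born. With 8 people and 7 categories, by pigeonhole: ceiling(8/7).

Final answer: 2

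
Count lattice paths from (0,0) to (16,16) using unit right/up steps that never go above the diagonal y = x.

Total monotonic paths to (16,16): C(32,16) = 601080390.
A path is bad iff it touches y = x + 1; reflecting its initial segment maps bad paths bijectively onto all paths to (15,17), of which there are C(32,17) = 565722720.
Valid Dyck paths: 601080390 - 565722720.
(Equivalently, C_{16} = C(32,16)/17 = 601080390/17.)

Final answer: C_{16} = 35357670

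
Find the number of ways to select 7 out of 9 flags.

C(9,7) = 9!/(7! x (9-7)!).

Final answer: C(9,7) = 36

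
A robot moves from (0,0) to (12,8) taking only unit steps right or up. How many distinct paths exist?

Each path has 12 right steps and 8 up steps in some order (20 steps total).
Choose which 8 of the 20 steps are up: C(20,8).

Final answer: C(20,8) = 125970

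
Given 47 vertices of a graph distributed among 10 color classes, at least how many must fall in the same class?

By pigeonhole with 47 objects and 10 categories: ceiling(47/10).

Final answer: 5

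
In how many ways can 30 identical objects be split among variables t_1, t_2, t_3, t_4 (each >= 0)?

Stars and bars with 30 stars and 3 bars:
C(30+4-1, 4-1) = C(33,3).

Final answer: C(33,3) = 5456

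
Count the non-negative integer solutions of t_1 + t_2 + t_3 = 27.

Stars and bars with 27 stars and 2 bars:
C(27+3-1, 3-1) = C(29,2).

Final answer: C(29,2) = 406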